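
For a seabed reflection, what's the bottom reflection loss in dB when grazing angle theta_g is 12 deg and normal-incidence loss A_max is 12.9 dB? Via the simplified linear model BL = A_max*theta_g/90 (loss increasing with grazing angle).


1.72 dB


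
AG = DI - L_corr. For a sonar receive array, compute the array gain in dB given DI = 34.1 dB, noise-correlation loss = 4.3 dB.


29.8 dB


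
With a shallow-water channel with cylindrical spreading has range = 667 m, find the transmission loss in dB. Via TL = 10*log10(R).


TL = 10*log10(667) = 28.24

28.24 dB


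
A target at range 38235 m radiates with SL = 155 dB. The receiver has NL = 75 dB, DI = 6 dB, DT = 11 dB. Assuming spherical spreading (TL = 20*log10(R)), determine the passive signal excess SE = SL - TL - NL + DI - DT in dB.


-16.65 dB


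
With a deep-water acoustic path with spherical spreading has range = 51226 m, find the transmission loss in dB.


TL = 20*log10(51226) = 94.19

94.19 dB


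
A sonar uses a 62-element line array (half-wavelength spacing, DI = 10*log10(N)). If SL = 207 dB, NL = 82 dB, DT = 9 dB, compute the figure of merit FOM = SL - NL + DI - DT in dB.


133.92 dB


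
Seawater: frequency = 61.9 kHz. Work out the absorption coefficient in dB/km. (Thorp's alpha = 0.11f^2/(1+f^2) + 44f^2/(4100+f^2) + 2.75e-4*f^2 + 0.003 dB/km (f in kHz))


f^2 = 3831.61
alpha = 0.11*3831.61/(1+3831.61) + 44*3831.61/(4100+3831.61) + 2.75e-4*3831.61 + 0.003 = 22.422

22.422 dB/km


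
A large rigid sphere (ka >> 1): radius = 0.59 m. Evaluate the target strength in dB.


-10.6 dB


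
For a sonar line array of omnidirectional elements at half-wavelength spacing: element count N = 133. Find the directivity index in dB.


DI = 10*log10(133) = 21.24

21.24 dB


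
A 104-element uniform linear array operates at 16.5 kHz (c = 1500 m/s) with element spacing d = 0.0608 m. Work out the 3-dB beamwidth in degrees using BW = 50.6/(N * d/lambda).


0.73 deg


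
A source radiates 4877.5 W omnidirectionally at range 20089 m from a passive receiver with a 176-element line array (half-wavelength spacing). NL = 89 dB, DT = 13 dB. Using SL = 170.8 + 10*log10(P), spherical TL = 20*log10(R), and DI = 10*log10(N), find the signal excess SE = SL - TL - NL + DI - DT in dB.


Step 1: SL = 170.8 + 10*log10(4877.5) = 207.68 dB
Step 2: TL = 20*log10(20089) = 86.06 dB
Step 3: DI = 10*log10(176) = 22.46 dB
Step 4: SE = SL - TL - NL + DI - DT = 207.68 - 86.06 - 89 + 22.46 - 13 = 42.08

42.08 dB


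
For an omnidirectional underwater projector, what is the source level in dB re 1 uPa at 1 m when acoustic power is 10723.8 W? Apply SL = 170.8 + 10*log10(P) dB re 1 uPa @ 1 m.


SL = 170.8 + 10*log10(10723.8) = 170.8 + 40.3 = 211.1

211.1 dB


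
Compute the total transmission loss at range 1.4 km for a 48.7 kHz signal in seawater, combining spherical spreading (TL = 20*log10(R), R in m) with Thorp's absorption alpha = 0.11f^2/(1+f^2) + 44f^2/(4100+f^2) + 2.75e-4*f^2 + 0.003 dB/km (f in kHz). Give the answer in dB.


Step 1 (Thorp): alpha = 0.11*2371.69/(1+2371.69) + 44*2371.69/(4100+2371.69) + 2.75e-4*2371.69 + 0.003 = 16.8899 dB/km
Step 2: TL_spread = 20*log10(1400) = 62.92 dB
Step 3: TL_abs = alpha*R = 16.8899 * 1.4 = 23.65 dB
Step 4: TL_total = 62.92 + 23.65 = 86.57

86.57 dB


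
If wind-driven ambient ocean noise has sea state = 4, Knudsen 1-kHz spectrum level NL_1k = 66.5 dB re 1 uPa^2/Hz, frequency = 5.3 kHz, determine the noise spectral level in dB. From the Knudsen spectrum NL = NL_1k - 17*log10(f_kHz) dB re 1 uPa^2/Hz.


NL = NL_1k - 17*log10(f_kHz) = 66.5 - 17*log10(5.3) = 66.5 - (12.31) = 54.19

54.19 dB


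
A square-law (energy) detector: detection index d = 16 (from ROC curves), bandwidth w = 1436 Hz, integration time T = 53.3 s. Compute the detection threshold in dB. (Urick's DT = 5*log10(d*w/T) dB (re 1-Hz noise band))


13.17 dB


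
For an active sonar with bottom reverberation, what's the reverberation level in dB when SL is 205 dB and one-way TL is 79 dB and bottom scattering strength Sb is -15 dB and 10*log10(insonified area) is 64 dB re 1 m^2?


RL = SL - 2*TL + Sb + 10*log10(A) = 205 - 2*79 + (-15) + 64 = 96

96 dB


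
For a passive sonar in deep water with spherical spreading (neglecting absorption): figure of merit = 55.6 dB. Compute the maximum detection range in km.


At max range FOM = TL, so 20*log10(R) = 55.6
R = 10^(55.6/20) = 602.56 m = 0.6 km

0.6 km


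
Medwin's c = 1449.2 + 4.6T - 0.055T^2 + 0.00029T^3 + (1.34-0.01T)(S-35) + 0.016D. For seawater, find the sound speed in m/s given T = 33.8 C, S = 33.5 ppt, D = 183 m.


c = 1449.2 + 4.6*33.8 - 0.055*33.8^2 + 0.00029*33.8^3 + (1.34 - 0.01*33.8)*(33.5 - 35) + 0.016*183 = 1554.47

1554.47 m/s


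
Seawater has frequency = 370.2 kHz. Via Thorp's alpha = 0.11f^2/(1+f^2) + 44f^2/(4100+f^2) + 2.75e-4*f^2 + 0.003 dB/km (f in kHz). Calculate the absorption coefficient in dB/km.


f^2 = 137048.04
alpha = 0.11*137048.04/(1+137048.04) + 44*137048.04/(4100+137048.04) + 2.75e-4*137048.04 + 0.003 = 80.523

80.523 dB/km


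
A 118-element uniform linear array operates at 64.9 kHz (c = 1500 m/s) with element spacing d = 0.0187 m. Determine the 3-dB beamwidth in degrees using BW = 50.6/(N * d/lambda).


0.53 deg


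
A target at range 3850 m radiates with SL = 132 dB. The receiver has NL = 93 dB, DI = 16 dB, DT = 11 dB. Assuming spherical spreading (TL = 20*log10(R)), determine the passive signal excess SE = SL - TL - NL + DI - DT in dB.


Step 1: TL = 20*log10(3850) = 71.71 dB
Step 2: SE = 132 - 71.71 - 93 + 16 - 11 = -27.71

-27.71 dB


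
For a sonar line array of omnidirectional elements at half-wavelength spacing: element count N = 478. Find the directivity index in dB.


DI = 10*log10(478) = 26.79

26.79 dB


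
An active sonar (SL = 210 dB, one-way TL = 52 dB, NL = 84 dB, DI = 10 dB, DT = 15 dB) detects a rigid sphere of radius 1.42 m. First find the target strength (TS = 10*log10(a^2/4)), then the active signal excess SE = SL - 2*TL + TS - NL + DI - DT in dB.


Step 1: TS = 10*log10(1.42^2/4) = -2.97 dB
Step 2: SE = SL - 2*TL + TS - NL + DI - DT = 210 - 2*52 + (-2.97) - 84 + 10 - 15 = 14.03

14.03 dB


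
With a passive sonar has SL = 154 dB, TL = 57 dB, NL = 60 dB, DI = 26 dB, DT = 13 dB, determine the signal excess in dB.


SE = SL - TL - NL + DI - DT = 154 - 57 - 60 + 26 - 13 = 50

50 dB


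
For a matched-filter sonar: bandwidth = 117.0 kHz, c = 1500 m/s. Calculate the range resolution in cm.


dR = c/(2*BW) = 1500 / (2 * 117.0e3) = 0.0064 m = 0.64 cm

0.64 cm


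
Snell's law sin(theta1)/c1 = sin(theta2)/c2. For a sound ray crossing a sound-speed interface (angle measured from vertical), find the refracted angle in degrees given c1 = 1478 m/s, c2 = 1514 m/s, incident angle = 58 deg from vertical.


sin(theta2) = (c2/c1)*sin(theta1) = (1514/1478)*sin(58 deg) = 0.8687
theta2 = arcsin(0.8687) = 60.31

60.31 deg


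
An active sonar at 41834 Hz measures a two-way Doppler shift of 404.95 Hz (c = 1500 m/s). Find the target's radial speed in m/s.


From fd = 2*f*v/c, v = c*fd/(2*f) = 1500 * 404.95 / (2*41834) = 7.26

7.26 m/s


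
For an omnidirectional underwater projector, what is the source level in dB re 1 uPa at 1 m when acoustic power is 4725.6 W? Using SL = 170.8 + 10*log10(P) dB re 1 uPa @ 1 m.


SL = 170.8 + 10*log10(4725.6) = 170.8 + 36.74 = 207.54

207.54 dB


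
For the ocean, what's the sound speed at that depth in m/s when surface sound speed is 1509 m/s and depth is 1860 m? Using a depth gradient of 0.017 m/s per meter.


1540.62 m/s


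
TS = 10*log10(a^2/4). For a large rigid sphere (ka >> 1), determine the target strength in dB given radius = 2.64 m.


2.41 dB


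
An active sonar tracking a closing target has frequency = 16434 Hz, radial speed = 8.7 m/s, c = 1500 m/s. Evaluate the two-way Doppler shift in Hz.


190.63 Hz


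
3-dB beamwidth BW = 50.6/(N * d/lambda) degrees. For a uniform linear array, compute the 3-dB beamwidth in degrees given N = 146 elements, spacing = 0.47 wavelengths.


BW = 50.6 / (146 * 0.47) = 50.6 / 68.62 = 0.74

0.74 deg


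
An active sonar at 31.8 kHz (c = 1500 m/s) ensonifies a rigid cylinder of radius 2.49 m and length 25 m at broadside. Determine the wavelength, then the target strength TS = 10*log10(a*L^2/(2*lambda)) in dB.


Step 1: lambda = c/f = 1500/31800 = 0.04717 m
Step 2: TS = 10*log10(a*L^2/(2*lambda)) = 10*log10(2.49*25^2/(2*0.04717)) = 42.17

42.17 dB


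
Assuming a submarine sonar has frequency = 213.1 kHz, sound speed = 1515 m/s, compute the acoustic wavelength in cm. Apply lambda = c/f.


lambda = c/f = 1515 / 213100 = 0.0071 m = 0.71 cm

0.71 cm


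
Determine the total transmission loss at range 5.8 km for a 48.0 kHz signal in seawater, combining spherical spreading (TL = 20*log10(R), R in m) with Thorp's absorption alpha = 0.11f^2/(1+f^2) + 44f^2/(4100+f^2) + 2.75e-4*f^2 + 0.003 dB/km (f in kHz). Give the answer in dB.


171.41 dB


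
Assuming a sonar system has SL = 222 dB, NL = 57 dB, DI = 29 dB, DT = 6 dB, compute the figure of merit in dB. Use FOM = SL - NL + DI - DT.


FOM = SL - NL + DI - DT = 222 - 57 + 29 - 6 = 188

188 dB


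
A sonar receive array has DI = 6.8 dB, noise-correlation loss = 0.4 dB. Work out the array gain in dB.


AG = DI - L_corr = 6.8 - 0.4 = 6.4

6.4 dB


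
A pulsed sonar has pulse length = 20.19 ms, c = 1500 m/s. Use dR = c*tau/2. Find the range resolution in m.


dR = c*tau/2 = 1500 * 20.19e-3 / 2 = 15.1425

15.1425 m


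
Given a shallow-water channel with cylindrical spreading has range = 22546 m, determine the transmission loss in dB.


TL = 10*log10(22546) = 43.53

43.53 dB


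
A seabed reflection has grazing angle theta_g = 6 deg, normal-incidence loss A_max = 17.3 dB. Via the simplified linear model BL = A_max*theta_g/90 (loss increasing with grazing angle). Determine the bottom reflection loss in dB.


BL = A_max * theta_g / 90 = 17.3 * 6 / 90 = 1.15

1.15 dB


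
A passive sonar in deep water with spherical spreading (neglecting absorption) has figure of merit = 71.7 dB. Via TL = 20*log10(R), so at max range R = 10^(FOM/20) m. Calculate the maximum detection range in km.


At max range FOM = TL, so 20*log10(R) = 71.7
R = 10^(71.7/20) = 3845.92 m = 3.85 km

3.85 km


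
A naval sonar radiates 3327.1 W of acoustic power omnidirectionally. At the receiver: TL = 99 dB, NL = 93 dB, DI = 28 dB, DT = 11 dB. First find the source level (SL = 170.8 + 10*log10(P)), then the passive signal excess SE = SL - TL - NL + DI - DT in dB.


Step 1: SL = 170.8 + 10*log10(3327.1) = 206.02 dB
Step 2: SE = SL - TL - NL + DI - DT = 206.02 - 99 - 93 + 28 - 11 = 31.02

31.02 dB


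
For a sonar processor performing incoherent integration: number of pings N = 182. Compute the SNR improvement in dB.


Gain = 5*log10(182) = 11.3

11.3 dB


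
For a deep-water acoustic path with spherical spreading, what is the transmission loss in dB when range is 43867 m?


92.84 dB


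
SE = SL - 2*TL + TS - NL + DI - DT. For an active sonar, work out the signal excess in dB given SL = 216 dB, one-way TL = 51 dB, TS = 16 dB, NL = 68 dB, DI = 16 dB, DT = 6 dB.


SE = SL - 2*TL + TS - NL + DI - DT = 216 - 2*51 + (16) - 68 + 16 - 6 = 72

72 dB


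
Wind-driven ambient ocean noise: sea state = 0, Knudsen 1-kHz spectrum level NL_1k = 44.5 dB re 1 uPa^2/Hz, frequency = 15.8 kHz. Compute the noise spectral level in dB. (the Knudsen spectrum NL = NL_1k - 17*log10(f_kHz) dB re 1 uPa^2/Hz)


NL = NL_1k - 17*log10(f_kHz) = 44.5 - 17*log10(15.8) = 44.5 - (20.38) = 24.12

24.12 dB


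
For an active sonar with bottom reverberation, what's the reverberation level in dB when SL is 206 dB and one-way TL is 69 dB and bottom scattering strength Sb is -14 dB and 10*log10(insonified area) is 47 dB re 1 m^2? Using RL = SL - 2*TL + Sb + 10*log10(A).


101 dB


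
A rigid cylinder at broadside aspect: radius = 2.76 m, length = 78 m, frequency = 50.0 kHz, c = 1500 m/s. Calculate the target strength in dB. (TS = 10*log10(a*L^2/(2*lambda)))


lambda = 1500/50000 = 0.03 m
TS = 10*log10(2.76*78^2/(2*0.03)) = 54.47

54.47 dB


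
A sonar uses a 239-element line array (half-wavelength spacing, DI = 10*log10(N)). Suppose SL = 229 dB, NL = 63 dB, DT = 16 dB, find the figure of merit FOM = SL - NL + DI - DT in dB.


Step 1: DI = 10*log10(239) = 23.78 dB
Step 2: FOM = SL - NL + DI - DT = 229 - 63 + 23.78 - 16 = 173.78

173.78 dB


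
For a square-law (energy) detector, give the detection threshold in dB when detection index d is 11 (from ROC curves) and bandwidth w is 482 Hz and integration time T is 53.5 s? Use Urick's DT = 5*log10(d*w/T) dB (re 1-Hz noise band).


DT = 5*log10(d*w/T) = 5*log10(11 * 482 / 53.5) = 5*log10(99.1) = 9.98

9.98 dB


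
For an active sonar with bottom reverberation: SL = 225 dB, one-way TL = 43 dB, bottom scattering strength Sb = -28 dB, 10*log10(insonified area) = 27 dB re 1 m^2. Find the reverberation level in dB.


138 dB


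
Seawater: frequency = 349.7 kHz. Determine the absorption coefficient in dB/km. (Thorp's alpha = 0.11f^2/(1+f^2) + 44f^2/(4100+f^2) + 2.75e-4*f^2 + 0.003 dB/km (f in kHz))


76.315 dB/km


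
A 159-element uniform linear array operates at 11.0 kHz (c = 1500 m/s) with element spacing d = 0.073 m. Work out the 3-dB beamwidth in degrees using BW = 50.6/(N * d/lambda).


Step 1: lambda = 1500/11000 = 0.13636 m
Step 2: d/lambda = 0.073/0.13636 = 0.5353
Step 3: BW = 50.6/(N * d/lambda) = 50.6/(159 * 0.5353) = 0.59

0.59 deg


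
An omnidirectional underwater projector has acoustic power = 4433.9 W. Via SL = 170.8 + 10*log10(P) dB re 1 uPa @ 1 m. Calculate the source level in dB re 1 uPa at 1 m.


SL = 170.8 + 10*log10(4433.9) = 170.8 + 36.47 = 207.27

207.27 dB


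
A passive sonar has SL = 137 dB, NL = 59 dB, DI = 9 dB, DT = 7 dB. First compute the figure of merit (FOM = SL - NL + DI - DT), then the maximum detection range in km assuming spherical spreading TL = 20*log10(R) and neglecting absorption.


Step 1: FOM = SL - NL + DI - DT = 137 - 59 + 9 - 7 = 80 dB
Step 2: at max range FOM = TL = 20*log10(R), so R = 10^(80/20) = 10000.0 m = 10.0 km

10.0 km


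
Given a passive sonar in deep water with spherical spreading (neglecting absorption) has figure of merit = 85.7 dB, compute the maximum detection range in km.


At max range FOM = TL, so 20*log10(R) = 85.7
R = 10^(85.7/20) = 19275.25 m = 19.28 km

19.28 km


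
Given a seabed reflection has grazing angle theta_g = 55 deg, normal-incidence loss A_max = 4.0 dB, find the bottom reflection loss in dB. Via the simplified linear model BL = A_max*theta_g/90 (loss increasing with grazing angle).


BL = A_max * theta_g / 90 = 4.0 * 55 / 90 = 2.44

2.44 dB


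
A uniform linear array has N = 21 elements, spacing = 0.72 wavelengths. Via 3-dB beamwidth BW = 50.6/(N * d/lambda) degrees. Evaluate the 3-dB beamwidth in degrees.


BW = 50.6 / (21 * 0.72) = 50.6 / 15.12 = 3.35

3.35 deg


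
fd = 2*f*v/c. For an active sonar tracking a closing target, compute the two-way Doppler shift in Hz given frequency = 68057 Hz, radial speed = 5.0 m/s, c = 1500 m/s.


fd = 2*f*v/c = 2 * 68057 * 5.0 / 1500 = 453.71

453.71 Hz


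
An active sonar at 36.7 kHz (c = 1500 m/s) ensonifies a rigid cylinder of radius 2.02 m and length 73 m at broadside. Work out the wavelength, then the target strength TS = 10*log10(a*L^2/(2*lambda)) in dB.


Step 1: lambda = c/f = 1500/36700 = 0.04087 m
Step 2: TS = 10*log10(a*L^2/(2*lambda)) = 10*log10(2.02*73^2/(2*0.04087)) = 51.2

51.2 dB


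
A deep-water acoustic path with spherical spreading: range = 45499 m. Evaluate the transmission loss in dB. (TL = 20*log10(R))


TL = 20*log10(45499) = 93.16

93.16 dB


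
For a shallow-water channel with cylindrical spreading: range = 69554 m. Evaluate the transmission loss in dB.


TL = 10*log10(69554) = 48.42

48.42 dB


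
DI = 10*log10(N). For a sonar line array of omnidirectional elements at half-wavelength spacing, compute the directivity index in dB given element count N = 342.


DI = 10*log10(342) = 25.34

25.34 dB


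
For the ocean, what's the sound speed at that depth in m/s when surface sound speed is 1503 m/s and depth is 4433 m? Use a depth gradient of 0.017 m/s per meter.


c = 1503 + 0.017 * 4433 = 1578.361

1578.361 m/s


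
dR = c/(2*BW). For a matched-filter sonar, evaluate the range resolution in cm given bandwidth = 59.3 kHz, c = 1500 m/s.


1.26 cm


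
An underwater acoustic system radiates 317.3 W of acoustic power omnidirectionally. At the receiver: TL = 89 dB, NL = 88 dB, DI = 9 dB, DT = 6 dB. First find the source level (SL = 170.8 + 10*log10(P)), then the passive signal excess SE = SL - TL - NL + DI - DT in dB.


Step 1: SL = 170.8 + 10*log10(317.3) = 195.81 dB
Step 2: SE = SL - TL - NL + DI - DT = 195.81 - 89 - 88 + 9 - 6 = 21.81

21.81 dB


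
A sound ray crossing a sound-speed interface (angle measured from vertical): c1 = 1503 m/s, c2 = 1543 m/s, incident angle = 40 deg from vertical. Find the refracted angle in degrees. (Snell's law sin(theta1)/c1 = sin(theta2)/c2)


41.29 deg


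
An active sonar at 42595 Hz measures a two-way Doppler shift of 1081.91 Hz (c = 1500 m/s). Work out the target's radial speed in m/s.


From fd = 2*f*v/c, v = c*fd/(2*f) = 1500 * 1081.91 / (2*42595) = 19.05

19.05 m/s


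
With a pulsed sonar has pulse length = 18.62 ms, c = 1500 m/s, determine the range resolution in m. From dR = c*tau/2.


13.965 m


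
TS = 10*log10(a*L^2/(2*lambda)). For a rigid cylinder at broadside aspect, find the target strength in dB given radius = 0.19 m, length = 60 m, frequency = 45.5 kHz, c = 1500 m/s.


lambda = 1500/45500 = 0.03297 m
TS = 10*log10(0.19*60^2/(2*0.03297)) = 40.16

40.16 dB


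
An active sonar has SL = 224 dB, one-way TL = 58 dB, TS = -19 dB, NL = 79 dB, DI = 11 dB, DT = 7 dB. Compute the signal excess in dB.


SE = SL - 2*TL + TS - NL + DI - DT = 224 - 2*58 + (-19) - 79 + 11 - 7 = 14

14 dB


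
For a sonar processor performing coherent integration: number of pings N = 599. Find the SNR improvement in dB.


Gain = 10*log10(599) = 27.77

27.77 dB


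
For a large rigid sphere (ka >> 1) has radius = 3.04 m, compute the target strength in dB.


3.64 dB


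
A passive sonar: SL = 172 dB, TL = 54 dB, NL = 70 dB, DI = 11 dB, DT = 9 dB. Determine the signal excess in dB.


50 dB


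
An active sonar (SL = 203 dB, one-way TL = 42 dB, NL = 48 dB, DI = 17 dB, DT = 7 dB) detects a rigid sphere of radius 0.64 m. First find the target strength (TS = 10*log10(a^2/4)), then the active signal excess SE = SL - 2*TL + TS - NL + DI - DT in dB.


Step 1: TS = 10*log10(0.64^2/4) = -9.9 dB
Step 2: SE = SL - 2*TL + TS - NL + DI - DT = 203 - 2*42 + (-9.9) - 48 + 17 - 7 = 71.1

71.1 dB


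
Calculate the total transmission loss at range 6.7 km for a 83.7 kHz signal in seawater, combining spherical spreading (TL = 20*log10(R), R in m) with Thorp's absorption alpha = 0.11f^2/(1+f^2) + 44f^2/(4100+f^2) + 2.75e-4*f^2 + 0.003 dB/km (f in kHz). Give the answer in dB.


Step 1 (Thorp): alpha = 0.11*7005.69/(1+7005.69) + 44*7005.69/(4100+7005.69) + 2.75e-4*7005.69 + 0.003 = 29.7956 dB/km
Step 2: TL_spread = 20*log10(6700) = 76.52 dB
Step 3: TL_abs = alpha*R = 29.7956 * 6.7 = 199.63 dB
Step 4: TL_total = 76.52 + 199.63 = 276.15

276.15 dB


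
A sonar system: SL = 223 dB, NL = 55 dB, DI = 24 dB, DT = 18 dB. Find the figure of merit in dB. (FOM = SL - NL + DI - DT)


FOM = SL - NL + DI - DT = 223 - 55 + 24 - 18 = 174

174 dB


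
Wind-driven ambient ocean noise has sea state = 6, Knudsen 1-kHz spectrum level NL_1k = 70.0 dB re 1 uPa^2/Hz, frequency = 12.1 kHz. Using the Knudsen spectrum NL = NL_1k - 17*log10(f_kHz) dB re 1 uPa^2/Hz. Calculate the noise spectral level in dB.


NL = NL_1k - 17*log10(f_kHz) = 70.0 - 17*log10(12.1) = 70.0 - (18.41) = 51.59

51.59 dB


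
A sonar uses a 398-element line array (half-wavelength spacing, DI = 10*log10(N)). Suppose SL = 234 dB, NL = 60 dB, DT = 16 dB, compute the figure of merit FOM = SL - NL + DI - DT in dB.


Step 1: DI = 10*log10(398) = 26.0 dB
Step 2: FOM = SL - NL + DI - DT = 234 - 60 + 26.0 - 16 = 184.0

184.0 dB


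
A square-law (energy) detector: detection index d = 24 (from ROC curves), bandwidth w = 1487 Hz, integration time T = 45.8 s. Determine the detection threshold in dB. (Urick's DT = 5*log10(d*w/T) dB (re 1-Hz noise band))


DT = 5*log10(d*w/T) = 5*log10(24 * 1487 / 45.8) = 5*log10(779.21) = 14.46

14.46 dB


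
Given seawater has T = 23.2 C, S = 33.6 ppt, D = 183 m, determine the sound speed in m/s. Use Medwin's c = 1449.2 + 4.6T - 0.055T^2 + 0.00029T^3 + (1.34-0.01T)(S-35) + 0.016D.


c = 1449.2 + 4.6*23.2 - 0.055*23.2^2 + 0.00029*23.2^3 + (1.34 - 0.01*23.2)*(33.6 - 35) + 0.016*183 = 1531.31

1531.31 m/s


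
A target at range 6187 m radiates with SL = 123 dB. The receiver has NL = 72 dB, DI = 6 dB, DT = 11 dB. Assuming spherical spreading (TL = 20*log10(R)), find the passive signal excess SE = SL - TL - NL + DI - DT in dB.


Step 1: TL = 20*log10(6187) = 75.83 dB
Step 2: SE = 123 - 75.83 - 72 + 6 - 11 = -29.83

-29.83 dB


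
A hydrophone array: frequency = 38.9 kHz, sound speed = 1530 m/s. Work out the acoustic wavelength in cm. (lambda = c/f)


3.93 cm


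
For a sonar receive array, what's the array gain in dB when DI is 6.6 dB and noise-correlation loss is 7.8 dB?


AG = DI - L_corr = 6.6 - 7.8 = -1.2

-1.2 dB


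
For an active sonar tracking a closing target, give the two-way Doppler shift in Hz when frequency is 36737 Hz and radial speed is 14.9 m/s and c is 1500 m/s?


fd = 2*f*v/c = 2 * 36737 * 14.9 / 1500 = 729.84

729.84 Hz


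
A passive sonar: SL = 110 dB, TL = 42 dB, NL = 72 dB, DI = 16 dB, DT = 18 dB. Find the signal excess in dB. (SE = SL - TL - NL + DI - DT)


SE = SL - TL - NL + DI - DT = 110 - 42 - 72 + 16 - 18 = -6

-6 dB


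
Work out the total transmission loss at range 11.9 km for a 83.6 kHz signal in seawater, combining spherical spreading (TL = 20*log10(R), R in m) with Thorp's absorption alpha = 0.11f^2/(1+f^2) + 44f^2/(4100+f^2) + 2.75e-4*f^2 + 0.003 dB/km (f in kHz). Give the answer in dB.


Step 1 (Thorp): alpha = 0.11*6988.96/(1+6988.96) + 44*6988.96/(4100+6988.96) + 2.75e-4*6988.96 + 0.003 = 29.7665 dB/km
Step 2: TL_spread = 20*log10(11900) = 81.51 dB
Step 3: TL_abs = alpha*R = 29.7665 * 11.9 = 354.22 dB
Step 4: TL_total = 81.51 + 354.22 = 435.73

435.73 dB


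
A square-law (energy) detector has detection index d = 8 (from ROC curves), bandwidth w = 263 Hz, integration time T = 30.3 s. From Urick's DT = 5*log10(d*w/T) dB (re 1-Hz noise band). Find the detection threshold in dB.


9.21 dB


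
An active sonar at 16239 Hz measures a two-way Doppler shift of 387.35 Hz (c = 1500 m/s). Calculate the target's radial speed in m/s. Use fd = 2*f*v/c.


17.89 m/s


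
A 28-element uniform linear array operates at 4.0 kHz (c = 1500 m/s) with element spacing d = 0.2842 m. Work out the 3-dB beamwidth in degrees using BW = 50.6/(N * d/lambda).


Step 1: lambda = 1500/4000 = 0.375 m
Step 2: d/lambda = 0.2842/0.375 = 0.7579
Step 3: BW = 50.6/(N * d/lambda) = 50.6/(28 * 0.7579) = 2.38

2.38 deg


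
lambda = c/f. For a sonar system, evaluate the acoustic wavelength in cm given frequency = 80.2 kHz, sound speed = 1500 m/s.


lambda = c/f = 1500 / 80200 = 0.0187 m = 1.87 cm

1.87 cm


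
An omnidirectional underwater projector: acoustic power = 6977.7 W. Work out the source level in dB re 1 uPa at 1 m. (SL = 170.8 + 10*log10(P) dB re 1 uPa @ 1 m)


SL = 170.8 + 10*log10(6977.7) = 170.8 + 38.44 = 209.24

209.24 dB


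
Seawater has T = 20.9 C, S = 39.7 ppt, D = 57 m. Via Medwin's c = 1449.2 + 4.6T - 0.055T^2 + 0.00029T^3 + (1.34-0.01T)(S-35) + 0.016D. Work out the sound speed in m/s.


c = 1449.2 + 4.6*20.9 - 0.055*20.9^2 + 0.00029*20.9^3 + (1.34 - 0.01*20.9)*(39.7 - 35) + 0.016*57 = 1530.19

1530.19 m/s


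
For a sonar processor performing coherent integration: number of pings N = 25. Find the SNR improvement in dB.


Gain = 10*log10(25) = 13.98

13.98 dB


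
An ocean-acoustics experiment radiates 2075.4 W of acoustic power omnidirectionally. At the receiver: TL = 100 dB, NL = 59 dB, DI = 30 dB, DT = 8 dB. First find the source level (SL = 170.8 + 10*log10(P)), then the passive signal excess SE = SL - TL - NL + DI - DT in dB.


Step 1: SL = 170.8 + 10*log10(2075.4) = 203.97 dB
Step 2: SE = SL - TL - NL + DI - DT = 203.97 - 100 - 59 + 30 - 8 = 66.97

66.97 dB


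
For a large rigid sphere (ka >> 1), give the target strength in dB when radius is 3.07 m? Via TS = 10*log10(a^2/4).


TS = 10*log10(3.07^2 / 4) = 10*log10(2.356225) = 3.72

3.72 dB


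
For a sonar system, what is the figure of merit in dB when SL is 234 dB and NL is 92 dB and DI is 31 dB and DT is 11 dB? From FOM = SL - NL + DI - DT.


FOM = SL - NL + DI - DT = 234 - 92 + 31 - 11 = 162

162 dB


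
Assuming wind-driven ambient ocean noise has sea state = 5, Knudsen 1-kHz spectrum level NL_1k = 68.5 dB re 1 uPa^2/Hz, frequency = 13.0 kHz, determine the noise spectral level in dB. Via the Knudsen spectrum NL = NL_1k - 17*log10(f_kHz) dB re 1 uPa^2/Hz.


NL = NL_1k - 17*log10(f_kHz) = 68.5 - 17*log10(13.0) = 68.5 - (18.94) = 49.56

49.56 dB


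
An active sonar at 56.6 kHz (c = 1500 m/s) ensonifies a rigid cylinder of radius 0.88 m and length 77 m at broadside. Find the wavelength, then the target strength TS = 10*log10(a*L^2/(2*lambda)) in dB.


Step 1: lambda = c/f = 1500/56600 = 0.0265 m
Step 2: TS = 10*log10(a*L^2/(2*lambda)) = 10*log10(0.88*77^2/(2*0.0265)) = 49.93

49.93 dB


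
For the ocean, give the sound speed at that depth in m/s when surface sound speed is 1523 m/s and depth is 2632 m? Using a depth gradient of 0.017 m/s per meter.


1567.744 m/s


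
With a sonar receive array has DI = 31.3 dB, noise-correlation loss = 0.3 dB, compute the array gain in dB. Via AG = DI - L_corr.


AG = DI - L_corr = 31.3 - 0.3 = 31.0

31.0 dB


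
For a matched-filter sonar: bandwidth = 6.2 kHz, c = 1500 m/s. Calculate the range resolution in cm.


dR = c/(2*BW) = 1500 / (2 * 6.2e3) = 0.121 m = 12.1 cm

12.1 cm


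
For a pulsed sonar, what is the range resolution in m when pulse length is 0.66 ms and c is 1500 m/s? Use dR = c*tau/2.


dR = c*tau/2 = 1500 * 0.66e-3 / 2 = 0.495

0.495 m


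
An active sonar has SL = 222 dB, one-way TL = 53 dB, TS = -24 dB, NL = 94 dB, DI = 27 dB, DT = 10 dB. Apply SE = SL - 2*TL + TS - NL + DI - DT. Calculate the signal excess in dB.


15 dB


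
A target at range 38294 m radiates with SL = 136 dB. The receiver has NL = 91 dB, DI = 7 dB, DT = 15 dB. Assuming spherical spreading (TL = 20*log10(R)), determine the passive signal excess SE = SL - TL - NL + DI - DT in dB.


Step 1: TL = 20*log10(38294) = 91.66 dB
Step 2: SE = 136 - 91.66 - 91 + 7 - 15 = -54.66

-54.66 dB


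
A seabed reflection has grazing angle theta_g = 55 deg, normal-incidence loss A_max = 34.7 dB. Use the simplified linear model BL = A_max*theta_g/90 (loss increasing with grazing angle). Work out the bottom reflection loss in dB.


21.21 dB


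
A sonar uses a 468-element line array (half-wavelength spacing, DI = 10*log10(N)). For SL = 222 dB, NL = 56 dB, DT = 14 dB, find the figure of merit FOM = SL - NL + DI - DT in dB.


Step 1: DI = 10*log10(468) = 26.7 dB
Step 2: FOM = SL - NL + DI - DT = 222 - 56 + 26.7 - 14 = 178.7

178.7 dB


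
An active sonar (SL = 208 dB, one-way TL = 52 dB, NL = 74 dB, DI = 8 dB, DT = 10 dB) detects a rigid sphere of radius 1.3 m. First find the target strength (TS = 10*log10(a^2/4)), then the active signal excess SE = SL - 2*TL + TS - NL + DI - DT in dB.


Step 1: TS = 10*log10(1.3^2/4) = -3.74 dB
Step 2: SE = SL - 2*TL + TS - NL + DI - DT = 208 - 2*52 + (-3.74) - 74 + 8 - 10 = 24.26

24.26 dB


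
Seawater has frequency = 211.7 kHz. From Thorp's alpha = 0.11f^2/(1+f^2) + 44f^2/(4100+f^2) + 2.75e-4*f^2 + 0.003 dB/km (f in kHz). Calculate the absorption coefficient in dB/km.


f^2 = 44816.89
alpha = 0.11*44816.89/(1+44816.89) + 44*44816.89/(4100+44816.89) + 2.75e-4*44816.89 + 0.003 = 52.75

52.75 dB/km


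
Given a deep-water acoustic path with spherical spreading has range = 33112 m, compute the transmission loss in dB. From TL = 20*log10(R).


TL = 20*log10(33112) = 90.4

90.4 dB


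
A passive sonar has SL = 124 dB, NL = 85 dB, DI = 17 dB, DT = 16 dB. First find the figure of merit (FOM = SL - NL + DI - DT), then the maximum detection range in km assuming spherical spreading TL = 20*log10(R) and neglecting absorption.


Step 1: FOM = SL - NL + DI - DT = 124 - 85 + 17 - 16 = 40 dB
Step 2: at max range FOM = TL = 20*log10(R), so R = 10^(40/20) = 100.0 m = 0.1 km

0.1 km


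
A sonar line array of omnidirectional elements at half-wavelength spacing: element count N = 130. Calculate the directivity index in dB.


21.14 dB


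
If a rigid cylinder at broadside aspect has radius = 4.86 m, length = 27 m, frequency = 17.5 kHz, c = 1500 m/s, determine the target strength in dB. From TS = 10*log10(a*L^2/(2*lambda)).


43.15 dB


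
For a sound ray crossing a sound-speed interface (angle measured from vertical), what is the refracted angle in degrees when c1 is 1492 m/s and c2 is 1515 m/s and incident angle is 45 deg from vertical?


sin(theta2) = (c2/c1)*sin(theta1) = (1515/1492)*sin(45 deg) = 0.71801
theta2 = arcsin(0.71801) = 45.89

45.89 deg


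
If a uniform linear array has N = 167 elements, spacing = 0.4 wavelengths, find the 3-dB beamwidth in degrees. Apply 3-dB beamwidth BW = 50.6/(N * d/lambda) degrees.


BW = 50.6 / (167 * 0.4) = 50.6 / 66.8 = 0.76

0.76 deg


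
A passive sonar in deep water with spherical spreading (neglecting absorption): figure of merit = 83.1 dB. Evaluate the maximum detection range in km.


14.29 km


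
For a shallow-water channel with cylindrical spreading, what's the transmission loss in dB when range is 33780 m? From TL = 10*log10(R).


TL = 10*log10(33780) = 45.29

45.29 dB


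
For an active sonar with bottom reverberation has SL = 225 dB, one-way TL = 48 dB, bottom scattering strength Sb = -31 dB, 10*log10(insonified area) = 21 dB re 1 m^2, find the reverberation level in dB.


RL = SL - 2*TL + Sb + 10*log10(A) = 225 - 2*48 + (-31) + 21 = 119

119 dB


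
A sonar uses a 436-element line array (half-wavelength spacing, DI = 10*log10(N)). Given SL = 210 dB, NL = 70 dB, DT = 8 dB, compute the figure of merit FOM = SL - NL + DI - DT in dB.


Step 1: DI = 10*log10(436) = 26.39 dB
Step 2: FOM = SL - NL + DI - DT = 210 - 70 + 26.39 - 8 = 158.39

158.39 dB


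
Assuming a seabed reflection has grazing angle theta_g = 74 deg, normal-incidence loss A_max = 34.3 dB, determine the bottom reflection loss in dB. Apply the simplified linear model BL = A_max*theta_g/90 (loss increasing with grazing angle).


BL = A_max * theta_g / 90 = 34.3 * 74 / 90 = 28.2

28.2 dB


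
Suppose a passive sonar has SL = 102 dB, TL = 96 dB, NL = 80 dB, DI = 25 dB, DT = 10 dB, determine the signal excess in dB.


SE = SL - TL - NL + DI - DT = 102 - 96 - 80 + 25 - 10 = -59

-59 dB


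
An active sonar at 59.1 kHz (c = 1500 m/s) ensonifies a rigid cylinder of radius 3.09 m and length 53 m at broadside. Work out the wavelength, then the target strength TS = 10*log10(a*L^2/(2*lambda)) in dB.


Step 1: lambda = c/f = 1500/59100 = 0.02538 m
Step 2: TS = 10*log10(a*L^2/(2*lambda)) = 10*log10(3.09*53^2/(2*0.02538)) = 52.33

52.33 dB


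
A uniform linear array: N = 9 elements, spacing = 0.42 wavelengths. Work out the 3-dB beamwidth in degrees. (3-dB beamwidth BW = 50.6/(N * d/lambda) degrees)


BW = 50.6 / (9 * 0.42) = 50.6 / 3.78 = 13.39

13.39 deg


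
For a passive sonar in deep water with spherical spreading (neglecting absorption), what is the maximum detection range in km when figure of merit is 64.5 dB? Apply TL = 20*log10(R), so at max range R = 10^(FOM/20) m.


1.68 km


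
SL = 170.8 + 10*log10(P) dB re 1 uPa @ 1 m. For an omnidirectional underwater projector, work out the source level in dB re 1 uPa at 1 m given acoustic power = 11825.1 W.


SL = 170.8 + 10*log10(11825.1) = 170.8 + 40.73 = 211.53

211.53 dB


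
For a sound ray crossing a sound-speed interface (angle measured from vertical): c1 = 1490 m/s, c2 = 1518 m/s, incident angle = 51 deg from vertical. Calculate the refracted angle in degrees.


sin(theta2) = (c2/c1)*sin(theta1) = (1518/1490)*sin(51 deg) = 0.79175
theta2 = arcsin(0.79175) = 52.35

52.35 deg


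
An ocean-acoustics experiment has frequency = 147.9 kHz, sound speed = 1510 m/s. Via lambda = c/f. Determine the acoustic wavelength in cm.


lambda = c/f = 1510 / 147900 = 0.0102 m = 1.02 cm

1.02 cm


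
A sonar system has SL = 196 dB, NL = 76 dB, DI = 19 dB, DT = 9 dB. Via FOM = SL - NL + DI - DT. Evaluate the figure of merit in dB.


FOM = SL - NL + DI - DT = 196 - 76 + 19 - 9 = 130

130 dB


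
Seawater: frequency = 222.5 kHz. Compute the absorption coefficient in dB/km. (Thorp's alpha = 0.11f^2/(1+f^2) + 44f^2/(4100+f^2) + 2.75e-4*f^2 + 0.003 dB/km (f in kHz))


f^2 = 49506.25
alpha = 0.11*49506.25/(1+49506.25) + 44*49506.25/(4100+49506.25) + 2.75e-4*49506.25 + 0.003 = 54.362

54.362 dB/km


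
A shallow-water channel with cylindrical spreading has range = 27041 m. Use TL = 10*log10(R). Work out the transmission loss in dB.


44.32 dB


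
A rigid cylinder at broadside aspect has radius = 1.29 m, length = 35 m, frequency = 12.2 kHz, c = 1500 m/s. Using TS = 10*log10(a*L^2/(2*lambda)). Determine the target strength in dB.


lambda = 1500/12200 = 0.12295 m
TS = 10*log10(1.29*35^2/(2*0.12295)) = 38.08

38.08 dB


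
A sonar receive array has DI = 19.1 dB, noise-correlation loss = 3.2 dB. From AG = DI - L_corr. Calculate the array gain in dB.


15.9 dB


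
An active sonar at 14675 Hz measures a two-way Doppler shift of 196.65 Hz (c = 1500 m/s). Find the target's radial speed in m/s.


From fd = 2*f*v/c, v = c*fd/(2*f) = 1500 * 196.65 / (2*14675) = 10.05

10.05 m/s


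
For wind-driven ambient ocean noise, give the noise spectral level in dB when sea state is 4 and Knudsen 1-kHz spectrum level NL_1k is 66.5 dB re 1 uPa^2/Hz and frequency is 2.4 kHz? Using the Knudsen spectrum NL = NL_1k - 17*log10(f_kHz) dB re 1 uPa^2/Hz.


60.04 dB


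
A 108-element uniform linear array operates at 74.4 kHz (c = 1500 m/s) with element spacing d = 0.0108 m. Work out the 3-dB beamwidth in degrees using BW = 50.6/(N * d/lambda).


Step 1: lambda = 1500/74400 = 0.02016 m
Step 2: d/lambda = 0.0108/0.02016 = 0.5357
Step 3: BW = 50.6/(N * d/lambda) = 50.6/(108 * 0.5357) = 0.87

0.87 deg


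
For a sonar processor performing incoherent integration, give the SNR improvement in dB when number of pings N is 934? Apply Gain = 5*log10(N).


14.85 dB


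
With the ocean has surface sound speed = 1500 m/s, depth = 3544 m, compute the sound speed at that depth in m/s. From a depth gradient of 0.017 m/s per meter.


c = 1500 + 0.017 * 3544 = 1560.248

1560.248 m/s


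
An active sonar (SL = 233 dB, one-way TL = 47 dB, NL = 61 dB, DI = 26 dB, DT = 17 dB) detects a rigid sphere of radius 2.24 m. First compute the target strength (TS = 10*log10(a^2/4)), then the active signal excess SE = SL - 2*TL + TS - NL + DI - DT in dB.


Step 1: TS = 10*log10(2.24^2/4) = 0.98 dB
Step 2: SE = SL - 2*TL + TS - NL + DI - DT = 233 - 2*47 + (0.98) - 61 + 26 - 17 = 87.98

87.98 dB


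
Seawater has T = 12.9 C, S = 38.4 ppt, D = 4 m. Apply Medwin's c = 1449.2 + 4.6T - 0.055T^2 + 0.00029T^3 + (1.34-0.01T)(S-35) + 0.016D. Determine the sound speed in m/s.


1504.19 m/s


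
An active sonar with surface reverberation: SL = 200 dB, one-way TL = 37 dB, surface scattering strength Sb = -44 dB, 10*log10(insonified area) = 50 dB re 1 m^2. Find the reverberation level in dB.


RL = SL - 2*TL + Sb + 10*log10(A) = 200 - 2*37 + (-44) + 50 = 132

132 dB


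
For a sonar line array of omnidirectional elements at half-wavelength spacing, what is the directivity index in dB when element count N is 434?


DI = 10*log10(434) = 26.37

26.37 dB


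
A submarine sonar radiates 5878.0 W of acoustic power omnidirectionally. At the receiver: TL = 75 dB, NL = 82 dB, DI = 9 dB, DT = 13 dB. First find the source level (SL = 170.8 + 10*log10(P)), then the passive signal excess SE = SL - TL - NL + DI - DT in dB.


Step 1: SL = 170.8 + 10*log10(5878.0) = 208.49 dB
Step 2: SE = SL - TL - NL + DI - DT = 208.49 - 75 - 82 + 9 - 13 = 47.49

47.49 dB


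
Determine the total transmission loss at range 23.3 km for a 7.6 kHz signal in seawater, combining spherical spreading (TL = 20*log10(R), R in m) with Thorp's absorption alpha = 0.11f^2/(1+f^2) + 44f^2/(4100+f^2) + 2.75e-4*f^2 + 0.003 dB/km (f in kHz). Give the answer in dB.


104.55 dB


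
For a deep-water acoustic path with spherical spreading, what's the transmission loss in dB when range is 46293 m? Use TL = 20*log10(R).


TL = 20*log10(46293) = 93.31

93.31 dB


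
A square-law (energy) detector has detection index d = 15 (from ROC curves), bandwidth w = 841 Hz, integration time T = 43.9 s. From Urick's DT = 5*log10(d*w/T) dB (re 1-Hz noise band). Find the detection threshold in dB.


DT = 5*log10(d*w/T) = 5*log10(15 * 841 / 43.9) = 5*log10(287.36) = 12.29

12.29 dB


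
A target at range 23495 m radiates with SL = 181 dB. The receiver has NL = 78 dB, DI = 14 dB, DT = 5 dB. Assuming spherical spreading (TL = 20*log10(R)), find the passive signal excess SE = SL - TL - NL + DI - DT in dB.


24.58 dB


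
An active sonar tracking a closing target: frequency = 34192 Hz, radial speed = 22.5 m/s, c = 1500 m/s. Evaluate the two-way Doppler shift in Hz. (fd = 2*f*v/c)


fd = 2*f*v/c = 2 * 34192 * 22.5 / 1500 = 1025.76

1025.76 Hz


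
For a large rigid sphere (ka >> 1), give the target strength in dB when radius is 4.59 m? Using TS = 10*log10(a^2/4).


TS = 10*log10(4.59^2 / 4) = 10*log10(5.267025) = 7.22

7.22 dB


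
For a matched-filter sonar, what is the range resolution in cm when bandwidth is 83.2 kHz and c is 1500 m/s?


dR = c/(2*BW) = 1500 / (2 * 83.2e3) = 0.009 m = 0.9 cm

0.9 cm


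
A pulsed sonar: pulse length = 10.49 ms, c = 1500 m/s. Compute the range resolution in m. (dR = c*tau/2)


dR = c*tau/2 = 1500 * 10.49e-3 / 2 = 7.8675

7.8675 m


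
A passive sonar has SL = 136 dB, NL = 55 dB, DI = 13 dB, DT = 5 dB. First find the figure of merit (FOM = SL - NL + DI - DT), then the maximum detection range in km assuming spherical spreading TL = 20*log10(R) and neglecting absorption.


Step 1: FOM = SL - NL + DI - DT = 136 - 55 + 13 - 5 = 89 dB
Step 2: at max range FOM = TL = 20*log10(R), so R = 10^(89/20) = 28183.83 m = 28.18 km

28.18 km


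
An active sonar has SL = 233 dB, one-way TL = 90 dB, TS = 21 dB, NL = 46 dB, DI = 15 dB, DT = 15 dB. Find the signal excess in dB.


SE = SL - 2*TL + TS - NL + DI - DT = 233 - 2*90 + (21) - 46 + 15 - 15 = 28

28 dB


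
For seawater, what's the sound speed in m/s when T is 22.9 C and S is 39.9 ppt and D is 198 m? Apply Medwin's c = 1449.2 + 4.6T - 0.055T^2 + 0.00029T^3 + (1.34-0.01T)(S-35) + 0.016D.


1537.79 m/s


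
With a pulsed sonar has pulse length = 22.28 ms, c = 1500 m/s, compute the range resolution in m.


dR = c*tau/2 = 1500 * 22.28e-3 / 2 = 16.71

16.71 m


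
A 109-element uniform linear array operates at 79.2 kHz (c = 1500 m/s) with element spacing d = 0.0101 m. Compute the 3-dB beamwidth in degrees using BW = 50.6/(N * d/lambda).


Step 1: lambda = 1500/79200 = 0.01894 m
Step 2: d/lambda = 0.0101/0.01894 = 0.5333
Step 3: BW = 50.6/(N * d/lambda) = 50.6/(109 * 0.5333) = 0.87

0.87 deg
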